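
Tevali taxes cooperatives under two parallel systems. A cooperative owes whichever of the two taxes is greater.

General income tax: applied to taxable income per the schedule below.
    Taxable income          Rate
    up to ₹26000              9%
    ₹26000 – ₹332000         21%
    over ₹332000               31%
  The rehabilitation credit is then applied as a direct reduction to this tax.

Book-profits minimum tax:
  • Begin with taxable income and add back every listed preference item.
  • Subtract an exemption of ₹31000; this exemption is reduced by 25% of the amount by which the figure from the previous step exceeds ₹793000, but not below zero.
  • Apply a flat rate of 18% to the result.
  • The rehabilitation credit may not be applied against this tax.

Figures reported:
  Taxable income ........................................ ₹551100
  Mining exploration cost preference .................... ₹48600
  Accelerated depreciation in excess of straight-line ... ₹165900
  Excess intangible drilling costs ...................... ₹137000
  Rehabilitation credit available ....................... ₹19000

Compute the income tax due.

General income tax:
  ₹26000 × 9% = ₹2340
  ₹306000 × 21% = ₹64260
  ₹219100 × 31% = ₹67921
  → ₹134521
  Less rehabilitation credit ₹19000 → ₹115521

Book-profits minimum tax:
  Adjusted income: ₹551100 + ₹48600 + ₹165900 + ₹137000 = ₹902600
  Exemption: ₹31000 − 25% × (₹902600 − ₹793000) = ₹31000 − ₹27400 = ₹3600
  Base: ₹902600 − ₹3600 = ₹899000
  ₹899000 × 18% = ₹161820

₹161820 > ₹115521, so the book-profits minimum tax is the binding amount.

₹161820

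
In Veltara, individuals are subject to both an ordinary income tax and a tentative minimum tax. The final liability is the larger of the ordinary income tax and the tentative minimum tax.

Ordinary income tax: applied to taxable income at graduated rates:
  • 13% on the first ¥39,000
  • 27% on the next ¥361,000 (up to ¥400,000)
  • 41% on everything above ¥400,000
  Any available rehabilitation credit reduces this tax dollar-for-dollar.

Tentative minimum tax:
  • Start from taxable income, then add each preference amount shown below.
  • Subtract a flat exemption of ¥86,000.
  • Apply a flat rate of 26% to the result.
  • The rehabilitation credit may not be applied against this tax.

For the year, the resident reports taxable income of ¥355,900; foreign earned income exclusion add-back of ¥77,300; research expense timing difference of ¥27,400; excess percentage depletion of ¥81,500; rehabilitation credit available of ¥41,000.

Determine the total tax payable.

¥118,586

Tentative minimum tax:
  Adjusted income: ¥355,900 + ¥77,300 + ¥27,400 + ¥81,500 = ¥542,100
  Less exemption ¥86,000 → base ¥456,100
  ¥456,100 × 26% = ¥118,586

Ordinary income tax:
  ¥39,000 × 13% = ¥5,070
  ¥316,900 × 27% = ¥85,563
  → ¥90,633
  Less rehabilitation credit ¥41,000 → ¥49,633

¥118,586 > ¥49,633, so the tentative minimum tax is the binding amount.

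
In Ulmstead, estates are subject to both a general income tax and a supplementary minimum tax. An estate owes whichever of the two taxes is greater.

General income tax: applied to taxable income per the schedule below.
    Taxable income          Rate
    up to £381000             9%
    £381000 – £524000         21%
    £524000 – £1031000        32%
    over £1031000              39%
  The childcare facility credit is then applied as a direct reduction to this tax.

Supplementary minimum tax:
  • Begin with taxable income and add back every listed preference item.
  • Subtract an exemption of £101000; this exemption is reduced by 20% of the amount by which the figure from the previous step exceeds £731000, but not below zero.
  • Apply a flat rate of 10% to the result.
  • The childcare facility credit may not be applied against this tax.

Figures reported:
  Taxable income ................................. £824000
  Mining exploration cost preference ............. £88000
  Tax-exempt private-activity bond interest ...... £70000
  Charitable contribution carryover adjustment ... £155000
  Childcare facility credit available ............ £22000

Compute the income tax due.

General income tax:
  £381000 × 9% = £34290
  £143000 × 21% = £30030
  £300000 × 32% = £96000
  → £160320
  Less childcare facility credit £22000 → £138320

Supplementary minimum tax:
  Adjusted income: £824000 + £88000 + £70000 + £155000 = £1137000
  Exemption: £101000 − 20% × (£1137000 − £731000) = £101000 − £81200 = £19800
  Base: £1137000 − £19800 = £1117200
  £1117200 × 10% = £111720

£138320 > £111720, so the general income tax governs.

£138320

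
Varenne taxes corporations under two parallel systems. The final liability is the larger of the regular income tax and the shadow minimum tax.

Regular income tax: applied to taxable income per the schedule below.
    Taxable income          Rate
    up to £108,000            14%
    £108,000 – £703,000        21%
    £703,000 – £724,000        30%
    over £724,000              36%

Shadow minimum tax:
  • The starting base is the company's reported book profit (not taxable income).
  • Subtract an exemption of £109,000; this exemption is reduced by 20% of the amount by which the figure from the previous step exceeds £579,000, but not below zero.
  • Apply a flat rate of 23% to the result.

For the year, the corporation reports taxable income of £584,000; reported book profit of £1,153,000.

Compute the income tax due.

Regular income tax:
  £108,000 × 14% = £15,120
  £476,000 × 21% = £99,960
  → £115,080

Shadow minimum tax:
  Base (reported book profit): £1,153,000
  Exemption: 20% × (£1,153,000 − £579,000) = £114,800 ≥ £109,000, so the exemption is fully phased out
  Base: £1,153,000 − £0 = £1,153,000
  £1,153,000 × 23% = £265,190

£265,190 > £115,080, so the shadow minimum tax is the binding amount.

£265,190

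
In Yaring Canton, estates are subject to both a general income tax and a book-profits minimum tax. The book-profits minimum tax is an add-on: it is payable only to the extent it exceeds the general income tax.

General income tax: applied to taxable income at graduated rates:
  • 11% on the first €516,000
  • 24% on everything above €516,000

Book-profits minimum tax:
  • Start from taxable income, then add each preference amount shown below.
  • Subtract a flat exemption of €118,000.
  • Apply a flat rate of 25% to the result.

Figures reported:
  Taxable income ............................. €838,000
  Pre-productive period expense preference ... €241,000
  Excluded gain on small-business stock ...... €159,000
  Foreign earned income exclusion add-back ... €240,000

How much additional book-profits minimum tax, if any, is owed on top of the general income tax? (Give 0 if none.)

Book-profits minimum tax:
  Adjusted income: €838,000 + €241,000 + €159,000 + €240,000 = €1,478,000
  Less exemption €118,000 → base €1,360,000
  €1,360,000 × 25% = €340,000

General income tax:
  €516,000 × 11% = €56,760
  €322,000 × 24% = €77,280
  → €134,040

Excess of book-profits minimum tax over general income tax: €340,000 − €134,040 = €205,960.

€205,960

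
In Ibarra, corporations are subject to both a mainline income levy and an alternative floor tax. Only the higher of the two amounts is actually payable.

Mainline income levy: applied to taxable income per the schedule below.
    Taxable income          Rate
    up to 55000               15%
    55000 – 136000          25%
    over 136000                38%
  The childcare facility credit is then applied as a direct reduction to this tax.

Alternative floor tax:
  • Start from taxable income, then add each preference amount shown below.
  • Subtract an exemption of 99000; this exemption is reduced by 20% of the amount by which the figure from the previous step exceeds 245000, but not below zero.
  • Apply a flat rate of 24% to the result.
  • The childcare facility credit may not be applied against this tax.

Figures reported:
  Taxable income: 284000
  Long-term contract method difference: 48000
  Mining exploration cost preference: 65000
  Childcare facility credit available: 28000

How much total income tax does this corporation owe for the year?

78816

Alternative floor tax:
  Adjusted income: 284000 + 48000 + 65000 = 397000
  Exemption: 99000 − 20% × (397000 − 245000) = 99000 − 30400 = 68600
  Base: 397000 − 68600 = 328400
  328400 × 24% = 78816

Mainline income levy:
  55000 × 15% = 8250
  81000 × 25% = 20250
  148000 × 38% = 56240
  → 84740
  Less childcare facility credit 28000 → 56740

78816 > 56740, so the alternative floor tax is the binding amount.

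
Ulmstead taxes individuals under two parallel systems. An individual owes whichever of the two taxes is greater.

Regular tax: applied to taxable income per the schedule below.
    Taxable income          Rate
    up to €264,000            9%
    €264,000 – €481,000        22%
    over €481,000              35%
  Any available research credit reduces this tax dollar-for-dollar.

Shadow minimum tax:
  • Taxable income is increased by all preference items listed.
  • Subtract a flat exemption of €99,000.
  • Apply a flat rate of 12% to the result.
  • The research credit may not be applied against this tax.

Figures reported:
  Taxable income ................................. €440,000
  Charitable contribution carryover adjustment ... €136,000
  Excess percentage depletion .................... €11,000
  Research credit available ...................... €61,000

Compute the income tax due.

€58,560

Shadow minimum tax:
  Adjusted income: €440,000 + €136,000 + €11,000 = €587,000
  Less exemption €99,000 → base €488,000
  €488,000 × 12% = €58,560

Regular tax:
  €264,000 × 9% = €23,760
  €176,000 × 22% = €38,720
  → €62,480
  Less research credit €61,000 → €1,480

€58,560 > €1,480, so the shadow minimum tax is the binding amount.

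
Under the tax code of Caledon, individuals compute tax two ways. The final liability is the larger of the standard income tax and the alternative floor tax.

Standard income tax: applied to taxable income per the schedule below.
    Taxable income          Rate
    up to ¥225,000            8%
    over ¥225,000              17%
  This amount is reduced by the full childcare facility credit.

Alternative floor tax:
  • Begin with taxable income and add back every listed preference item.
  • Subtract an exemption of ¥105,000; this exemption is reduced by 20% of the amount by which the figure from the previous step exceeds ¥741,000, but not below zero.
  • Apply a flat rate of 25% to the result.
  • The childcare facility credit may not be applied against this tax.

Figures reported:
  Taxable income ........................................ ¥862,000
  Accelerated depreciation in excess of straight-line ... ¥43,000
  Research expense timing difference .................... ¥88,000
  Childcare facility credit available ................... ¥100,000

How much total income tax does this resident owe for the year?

¥234,600

Alternative floor tax:
  Adjusted income: ¥862,000 + ¥43,000 + ¥88,000 = ¥993,000
  Exemption: ¥105,000 − 20% × (¥993,000 − ¥741,000) = ¥105,000 − ¥50,400 = ¥54,600
  Base: ¥993,000 − ¥54,600 = ¥938,400
  ¥938,400 × 25% = ¥234,600

Standard income tax:
  ¥225,000 × 8% = ¥18,000
  ¥637,000 × 17% = ¥108,290
  → ¥126,290
  Less childcare facility credit ¥100,000 → ¥26,290

¥234,600 > ¥26,290, so the alternative floor tax is the binding amount.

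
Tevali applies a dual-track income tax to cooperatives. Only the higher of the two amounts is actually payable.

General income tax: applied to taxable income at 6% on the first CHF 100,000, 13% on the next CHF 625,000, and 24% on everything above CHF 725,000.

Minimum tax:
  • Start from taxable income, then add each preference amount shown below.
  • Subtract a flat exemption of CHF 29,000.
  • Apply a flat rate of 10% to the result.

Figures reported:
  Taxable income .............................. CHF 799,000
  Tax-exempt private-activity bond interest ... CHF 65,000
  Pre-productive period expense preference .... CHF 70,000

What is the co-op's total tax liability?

Minimum tax:
  Adjusted income: CHF 799,000 + CHF 65,000 + CHF 70,000 = CHF 934,000
  Less exemption CHF 29,000 → base CHF 905,000
  CHF 905,000 × 10% = CHF 90,500

General income tax:
  CHF 100,000 × 6% = CHF 6,000
  CHF 625,000 × 13% = CHF 81,250
  CHF 74,000 × 24% = CHF 17,760
  → CHF 105,010

CHF 105,010 > CHF 90,500, so the general income tax governs.

CHF 105,010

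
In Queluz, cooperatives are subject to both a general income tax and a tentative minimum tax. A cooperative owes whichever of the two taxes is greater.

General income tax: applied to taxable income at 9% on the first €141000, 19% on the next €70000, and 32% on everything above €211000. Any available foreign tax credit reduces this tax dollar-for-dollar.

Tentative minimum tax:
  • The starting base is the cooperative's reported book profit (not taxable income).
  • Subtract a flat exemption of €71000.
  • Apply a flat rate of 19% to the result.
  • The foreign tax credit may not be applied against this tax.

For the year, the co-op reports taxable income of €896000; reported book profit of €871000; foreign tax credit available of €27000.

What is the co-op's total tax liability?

€218190

General income tax:
  €141000 × 9% = €12690
  €70000 × 19% = €13300
  €685000 × 32% = €219200
  → €245190
  Less foreign tax credit €27000 → €218190

Tentative minimum tax:
  Base (reported book profit): €871000
  Less exemption €71000 → base €800000
  €800000 × 19% = €152000

€218190 > €152000, so the general income tax governs.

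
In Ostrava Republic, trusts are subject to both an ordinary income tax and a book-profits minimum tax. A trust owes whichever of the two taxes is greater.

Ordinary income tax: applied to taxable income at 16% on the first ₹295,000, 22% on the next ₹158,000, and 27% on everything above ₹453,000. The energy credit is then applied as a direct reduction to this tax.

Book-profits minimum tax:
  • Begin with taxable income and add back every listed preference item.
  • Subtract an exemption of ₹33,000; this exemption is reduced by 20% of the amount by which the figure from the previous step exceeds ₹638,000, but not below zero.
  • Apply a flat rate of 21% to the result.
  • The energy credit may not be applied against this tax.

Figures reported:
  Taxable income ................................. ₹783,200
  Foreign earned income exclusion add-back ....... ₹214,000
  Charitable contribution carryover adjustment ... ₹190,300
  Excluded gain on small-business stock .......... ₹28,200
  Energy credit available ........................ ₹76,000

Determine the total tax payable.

₹255,297

Ordinary income tax:
  ₹295,000 × 16% = ₹47,200
  ₹158,000 × 22% = ₹34,760
  ₹330,200 × 27% = ₹89,154
  → ₹171,114
  Less energy credit ₹76,000 → ₹95,114

Book-profits minimum tax:
  Adjusted income: ₹783,200 + ₹214,000 + ₹190,300 + ₹28,200 = ₹1,215,700
  Exemption: 20% × (₹1,215,700 − ₹638,000) = ₹115,540 ≥ ₹33,000, so the exemption is fully phased out
  Base: ₹1,215,700 − ₹0 = ₹1,215,700
  ₹1,215,700 × 21% = ₹255,297

₹255,297 > ₹95,114, so the book-profits minimum tax is the binding amount.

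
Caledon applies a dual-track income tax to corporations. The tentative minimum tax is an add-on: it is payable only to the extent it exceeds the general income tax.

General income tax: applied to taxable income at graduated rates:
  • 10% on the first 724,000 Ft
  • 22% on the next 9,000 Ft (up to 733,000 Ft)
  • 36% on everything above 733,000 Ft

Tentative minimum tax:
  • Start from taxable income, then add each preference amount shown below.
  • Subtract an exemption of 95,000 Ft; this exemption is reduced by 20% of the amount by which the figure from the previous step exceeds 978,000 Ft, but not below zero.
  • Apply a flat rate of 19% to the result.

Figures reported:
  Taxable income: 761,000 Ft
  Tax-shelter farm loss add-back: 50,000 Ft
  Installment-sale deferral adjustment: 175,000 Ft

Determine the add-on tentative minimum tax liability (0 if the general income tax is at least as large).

85,134 Ft

Tentative minimum tax:
  Adjusted income: 761,000 Ft + 50,000 Ft + 175,000 Ft = 986,000 Ft
  Exemption: 95,000 Ft − 20% × (986,000 Ft − 978,000 Ft) = 95,000 Ft − 1,600 Ft = 93,400 Ft
  Base: 986,000 Ft − 93,400 Ft = 892,600 Ft
  892,600 Ft × 19% = 169,594 Ft

General income tax:
  724,000 Ft × 10% = 72,400 Ft
  9,000 Ft × 22% = 1,980 Ft
  28,000 Ft × 36% = 10,080 Ft
  → 84,460 Ft

Excess of tentative minimum tax over general income tax: 169,594 Ft − 84,460 Ft = 85,134 Ft.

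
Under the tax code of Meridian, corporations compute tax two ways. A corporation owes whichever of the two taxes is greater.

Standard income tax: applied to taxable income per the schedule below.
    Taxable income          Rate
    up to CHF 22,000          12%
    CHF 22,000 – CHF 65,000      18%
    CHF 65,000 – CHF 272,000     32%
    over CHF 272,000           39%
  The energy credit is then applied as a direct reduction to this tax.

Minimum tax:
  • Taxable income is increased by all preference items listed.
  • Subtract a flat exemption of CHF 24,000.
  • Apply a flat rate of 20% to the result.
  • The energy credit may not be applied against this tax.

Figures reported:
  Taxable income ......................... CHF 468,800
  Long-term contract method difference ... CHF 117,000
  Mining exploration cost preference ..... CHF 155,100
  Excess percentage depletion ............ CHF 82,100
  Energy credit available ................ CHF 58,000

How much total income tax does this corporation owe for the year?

Standard income tax:
  CHF 22,000 × 12% = CHF 2,640
  CHF 43,000 × 18% = CHF 7,740
  CHF 207,000 × 32% = CHF 66,240
  CHF 196,800 × 39% = CHF 76,752
  → CHF 153,372
  Less energy credit CHF 58,000 → CHF 95,372

Minimum tax:
  Adjusted income: CHF 468,800 + CHF 117,000 + CHF 155,100 + CHF 82,100 = CHF 823,000
  Less exemption CHF 24,000 → base CHF 799,000
  CHF 799,000 × 20% = CHF 159,800

CHF 159,800 > CHF 95,372, so the minimum tax is the binding amount.

CHF 159,800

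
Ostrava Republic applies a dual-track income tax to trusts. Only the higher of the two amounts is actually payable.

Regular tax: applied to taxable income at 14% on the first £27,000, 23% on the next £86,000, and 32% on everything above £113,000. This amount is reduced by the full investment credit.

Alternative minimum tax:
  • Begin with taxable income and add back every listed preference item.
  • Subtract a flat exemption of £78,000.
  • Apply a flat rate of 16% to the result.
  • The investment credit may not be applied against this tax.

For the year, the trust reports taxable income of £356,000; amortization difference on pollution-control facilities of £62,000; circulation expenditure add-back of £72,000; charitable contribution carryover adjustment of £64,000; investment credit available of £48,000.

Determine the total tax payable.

Alternative minimum tax:
  Adjusted income: £356,000 + £62,000 + £72,000 + £64,000 = £554,000
  Less exemption £78,000 → base £476,000
  £476,000 × 16% = £76,160

Regular tax:
  £27,000 × 14% = £3,780
  £86,000 × 23% = £19,780
  £243,000 × 32% = £77,760
  → £101,320
  Less investment credit £48,000 → £53,320

£76,160 > £53,320, so the alternative minimum tax is the binding amount.

£76,160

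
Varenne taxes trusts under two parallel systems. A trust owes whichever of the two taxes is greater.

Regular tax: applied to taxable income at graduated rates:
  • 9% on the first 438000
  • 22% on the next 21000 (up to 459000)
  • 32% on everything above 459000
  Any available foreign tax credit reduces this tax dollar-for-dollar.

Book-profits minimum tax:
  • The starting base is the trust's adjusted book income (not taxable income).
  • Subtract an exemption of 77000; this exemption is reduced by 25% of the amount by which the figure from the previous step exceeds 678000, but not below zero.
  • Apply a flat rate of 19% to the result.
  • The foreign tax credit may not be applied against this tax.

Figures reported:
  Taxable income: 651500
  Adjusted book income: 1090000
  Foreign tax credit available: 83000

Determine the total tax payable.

Regular tax:
  438000 × 9% = 39420
  21000 × 22% = 4620
  192500 × 32% = 61600
  → 105640
  Less foreign tax credit 83000 → 22640

Book-profits minimum tax:
  Base (adjusted book income): 1090000
  Exemption: 25% × (1090000 − 678000) = 103000 ≥ 77000, so the exemption is fully phased out
  Base: 1090000 − 0 = 1090000
  1090000 × 19% = 207100

207100 > 22640, so the book-profits minimum tax is the binding amount.

207100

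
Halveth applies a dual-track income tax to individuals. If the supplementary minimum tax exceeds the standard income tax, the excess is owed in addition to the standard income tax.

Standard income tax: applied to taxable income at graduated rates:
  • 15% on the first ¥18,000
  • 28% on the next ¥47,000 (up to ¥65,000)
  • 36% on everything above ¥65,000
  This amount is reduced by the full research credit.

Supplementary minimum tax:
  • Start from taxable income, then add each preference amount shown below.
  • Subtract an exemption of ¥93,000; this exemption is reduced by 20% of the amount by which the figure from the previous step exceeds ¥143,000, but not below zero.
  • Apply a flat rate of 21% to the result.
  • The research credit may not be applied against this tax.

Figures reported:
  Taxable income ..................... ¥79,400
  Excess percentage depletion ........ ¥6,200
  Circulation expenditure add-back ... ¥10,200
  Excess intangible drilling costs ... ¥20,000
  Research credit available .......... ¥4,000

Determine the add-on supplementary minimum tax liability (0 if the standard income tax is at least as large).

Supplementary minimum tax:
  Adjusted income: ¥79,400 + ¥6,200 + ¥10,200 + ¥20,000 = ¥115,800
  Exemption: ¥115,800 ≤ ¥143,000, so full ¥93,000 applies
  Base: ¥115,800 − ¥93,000 = ¥22,800
  ¥22,800 × 21% = ¥4,788

Standard income tax:
  ¥18,000 × 15% = ¥2,700
  ¥47,000 × 28% = ¥13,160
  ¥14,400 × 36% = ¥5,184
  → ¥21,044
  Less research credit ¥4,000 → ¥17,044

¥4,788 ≤ ¥17,044, so no add-on is due.

¥0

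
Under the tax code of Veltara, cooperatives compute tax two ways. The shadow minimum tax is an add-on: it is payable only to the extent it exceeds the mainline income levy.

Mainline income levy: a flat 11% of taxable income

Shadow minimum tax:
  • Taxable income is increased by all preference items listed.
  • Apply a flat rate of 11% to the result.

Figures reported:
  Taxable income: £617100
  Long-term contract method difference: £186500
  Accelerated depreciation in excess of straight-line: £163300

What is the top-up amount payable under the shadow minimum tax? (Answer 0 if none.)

Mainline income levy:
  £617100 × 11% = £67881

Shadow minimum tax:
  Adjusted income: £617100 + £186500 + £163300 = £966900
  £966900 × 11% = £106359

Excess of shadow minimum tax over mainline income levy: £106359 − £67881 = £38478.

£38478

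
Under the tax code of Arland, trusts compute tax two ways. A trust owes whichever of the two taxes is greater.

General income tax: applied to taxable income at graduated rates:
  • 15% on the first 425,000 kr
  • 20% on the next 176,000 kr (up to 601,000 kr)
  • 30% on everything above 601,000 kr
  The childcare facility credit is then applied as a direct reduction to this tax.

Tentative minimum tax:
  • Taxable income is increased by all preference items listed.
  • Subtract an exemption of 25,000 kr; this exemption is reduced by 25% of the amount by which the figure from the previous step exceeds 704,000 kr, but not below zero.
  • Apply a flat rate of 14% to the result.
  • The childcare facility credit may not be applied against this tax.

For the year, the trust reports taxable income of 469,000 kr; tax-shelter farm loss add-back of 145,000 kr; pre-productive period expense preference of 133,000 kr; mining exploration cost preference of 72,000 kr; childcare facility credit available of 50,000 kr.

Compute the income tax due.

114,660 kr

Tentative minimum tax:
  Adjusted income: 469,000 kr + 145,000 kr + 133,000 kr + 72,000 kr = 819,000 kr
  Exemption: 25% × (819,000 kr − 704,000 kr) = 28,750 kr ≥ 25,000 kr, so the exemption is fully phased out
  Base: 819,000 kr − 0 kr = 819,000 kr
  819,000 kr × 14% = 114,660 kr

General income tax:
  425,000 kr × 15% = 63,750 kr
  44,000 kr × 20% = 8,800 kr
  → 72,550 kr
  Less childcare facility credit 50,000 kr → 22,550 kr

114,660 kr > 22,550 kr, so the tentative minimum tax is the binding amount.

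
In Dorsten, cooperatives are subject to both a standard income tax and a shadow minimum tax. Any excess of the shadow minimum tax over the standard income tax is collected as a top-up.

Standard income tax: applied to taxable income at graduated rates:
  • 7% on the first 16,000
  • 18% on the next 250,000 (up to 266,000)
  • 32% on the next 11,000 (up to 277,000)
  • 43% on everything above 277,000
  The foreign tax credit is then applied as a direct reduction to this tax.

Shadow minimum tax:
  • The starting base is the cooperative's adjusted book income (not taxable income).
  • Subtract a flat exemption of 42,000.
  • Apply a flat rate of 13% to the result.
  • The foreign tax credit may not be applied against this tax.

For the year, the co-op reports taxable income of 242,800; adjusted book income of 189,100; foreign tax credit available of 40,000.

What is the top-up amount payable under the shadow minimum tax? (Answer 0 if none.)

Shadow minimum tax:
  Base (adjusted book income): 189,100
  Less exemption 42,000 → base 147,100
  147,100 × 13% = 19,123

Standard income tax:
  16,000 × 7% = 1,120
  226,800 × 18% = 40,824
  → 41,944
  Less foreign tax credit 40,000 → 1,944

Excess of shadow minimum tax over standard income tax: 19,123 − 1,944 = 17,179.

17,179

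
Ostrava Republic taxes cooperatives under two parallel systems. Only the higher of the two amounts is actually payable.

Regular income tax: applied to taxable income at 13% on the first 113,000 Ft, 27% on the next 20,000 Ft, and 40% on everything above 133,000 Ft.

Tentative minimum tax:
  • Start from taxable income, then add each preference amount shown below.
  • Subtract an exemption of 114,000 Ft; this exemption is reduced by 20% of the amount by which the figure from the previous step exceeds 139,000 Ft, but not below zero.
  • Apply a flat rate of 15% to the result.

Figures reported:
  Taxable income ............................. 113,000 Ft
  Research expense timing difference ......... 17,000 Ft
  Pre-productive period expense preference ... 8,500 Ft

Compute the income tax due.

14,690 Ft

Tentative minimum tax:
  Adjusted income: 113,000 Ft + 17,000 Ft + 8,500 Ft = 138,500 Ft
  Exemption: 138,500 Ft ≤ 139,000 Ft, so full 114,000 Ft applies
  Base: 138,500 Ft − 114,000 Ft = 24,500 Ft
  24,500 Ft × 15% = 3,675 Ft

Regular income tax:
  113,000 Ft × 13% = 14,690 Ft

14,690 Ft > 3,675 Ft, so the regular income tax governs.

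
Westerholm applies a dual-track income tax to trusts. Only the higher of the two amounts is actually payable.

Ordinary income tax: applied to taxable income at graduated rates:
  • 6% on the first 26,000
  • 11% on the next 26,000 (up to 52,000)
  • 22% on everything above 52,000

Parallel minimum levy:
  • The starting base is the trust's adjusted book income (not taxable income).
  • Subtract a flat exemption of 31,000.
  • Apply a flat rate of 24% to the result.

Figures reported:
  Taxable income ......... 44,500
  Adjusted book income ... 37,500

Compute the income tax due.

3,595

Parallel minimum levy:
  Base (adjusted book income): 37,500
  Less exemption 31,000 → base 6,500
  6,500 × 24% = 1,560

Ordinary income tax:
  26,000 × 6% = 1,560
  18,500 × 11% = 2,035
  → 3,595

3,595 > 1,560, so the ordinary income tax governs.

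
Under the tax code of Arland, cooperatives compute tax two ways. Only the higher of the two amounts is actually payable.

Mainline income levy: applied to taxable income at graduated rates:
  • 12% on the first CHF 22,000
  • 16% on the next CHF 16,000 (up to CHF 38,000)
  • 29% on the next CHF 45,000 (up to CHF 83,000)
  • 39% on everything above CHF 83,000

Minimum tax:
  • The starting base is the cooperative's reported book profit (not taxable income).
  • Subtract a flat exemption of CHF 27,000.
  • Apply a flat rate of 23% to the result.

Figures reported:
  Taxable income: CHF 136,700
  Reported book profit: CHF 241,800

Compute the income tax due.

CHF 49,404

Mainline income levy:
  CHF 22,000 × 12% = CHF 2,640
  CHF 16,000 × 16% = CHF 2,560
  CHF 45,000 × 29% = CHF 13,050
  CHF 53,700 × 39% = CHF 20,943
  → CHF 39,193

Minimum tax:
  Base (reported book profit): CHF 241,800
  Less exemption CHF 27,000 → base CHF 214,800
  CHF 214,800 × 23% = CHF 49,404

CHF 49,404 > CHF 39,193, so the minimum tax is the binding amount.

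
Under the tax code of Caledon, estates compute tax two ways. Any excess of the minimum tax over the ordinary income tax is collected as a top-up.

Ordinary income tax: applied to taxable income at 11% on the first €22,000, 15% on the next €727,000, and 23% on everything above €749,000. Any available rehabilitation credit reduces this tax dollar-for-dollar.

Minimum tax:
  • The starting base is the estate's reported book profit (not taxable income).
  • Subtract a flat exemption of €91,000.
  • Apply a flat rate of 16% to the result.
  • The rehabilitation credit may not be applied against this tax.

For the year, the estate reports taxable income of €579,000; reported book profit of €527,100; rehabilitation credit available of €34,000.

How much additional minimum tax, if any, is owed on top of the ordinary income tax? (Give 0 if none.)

Minimum tax:
  Base (reported book profit): €527,100
  Less exemption €91,000 → base €436,100
  €436,100 × 16% = €69,776

Ordinary income tax:
  €22,000 × 11% = €2,420
  €557,000 × 15% = €83,550
  → €85,970
  Less rehabilitation credit €34,000 → €51,970

Excess of minimum tax over ordinary income tax: €69,776 − €51,970 = €17,806.

€17,806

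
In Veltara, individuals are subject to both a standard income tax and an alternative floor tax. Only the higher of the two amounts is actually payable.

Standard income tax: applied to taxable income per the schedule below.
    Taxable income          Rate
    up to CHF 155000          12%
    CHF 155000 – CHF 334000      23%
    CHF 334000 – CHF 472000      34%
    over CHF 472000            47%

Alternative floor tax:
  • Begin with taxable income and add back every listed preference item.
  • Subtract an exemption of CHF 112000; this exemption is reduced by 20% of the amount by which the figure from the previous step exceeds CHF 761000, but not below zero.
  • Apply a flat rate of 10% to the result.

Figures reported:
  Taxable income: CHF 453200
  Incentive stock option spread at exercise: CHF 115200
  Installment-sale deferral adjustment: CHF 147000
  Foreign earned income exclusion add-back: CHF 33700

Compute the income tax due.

CHF 100298

Standard income tax:
  CHF 155000 × 12% = CHF 18600
  CHF 179000 × 23% = CHF 41170
  CHF 119200 × 34% = CHF 40528
  → CHF 100298

Alternative floor tax:
  Adjusted income: CHF 453200 + CHF 115200 + CHF 147000 + CHF 33700 = CHF 749100
  Exemption: CHF 749100 ≤ CHF 761000, so full CHF 112000 applies
  Base: CHF 749100 − CHF 112000 = CHF 637100
  CHF 637100 × 10% = CHF 63710

CHF 100298 > CHF 63710, so the standard income tax governs.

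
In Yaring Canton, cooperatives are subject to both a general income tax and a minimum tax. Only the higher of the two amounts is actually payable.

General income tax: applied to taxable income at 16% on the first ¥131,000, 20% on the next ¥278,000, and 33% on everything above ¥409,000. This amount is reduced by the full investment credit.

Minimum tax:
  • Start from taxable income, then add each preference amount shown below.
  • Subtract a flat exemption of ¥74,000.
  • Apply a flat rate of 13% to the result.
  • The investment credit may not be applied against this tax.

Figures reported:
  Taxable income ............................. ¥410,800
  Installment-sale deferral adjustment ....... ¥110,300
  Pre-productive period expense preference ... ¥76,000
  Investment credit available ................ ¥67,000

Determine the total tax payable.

General income tax:
  ¥131,000 × 16% = ¥20,960
  ¥278,000 × 20% = ¥55,600
  ¥1,800 × 33% = ¥594
  → ¥77,154
  Less investment credit ¥67,000 → ¥10,154

Minimum tax:
  Adjusted income: ¥410,800 + ¥110,300 + ¥76,000 = ¥597,100
  Less exemption ¥74,000 → base ¥523,100
  ¥523,100 × 13% = ¥68,003

¥68,003 > ¥10,154, so the minimum tax is the binding amount.

¥68,003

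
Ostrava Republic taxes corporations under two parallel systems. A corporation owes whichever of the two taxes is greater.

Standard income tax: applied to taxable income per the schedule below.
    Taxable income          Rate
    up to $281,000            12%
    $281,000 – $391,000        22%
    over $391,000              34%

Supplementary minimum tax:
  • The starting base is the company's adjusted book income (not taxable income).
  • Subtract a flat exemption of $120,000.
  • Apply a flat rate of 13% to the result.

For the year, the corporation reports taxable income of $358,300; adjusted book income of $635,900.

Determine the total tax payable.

Standard income tax:
  $281,000 × 12% = $33,720
  $77,300 × 22% = $17,006
  → $50,726

Supplementary minimum tax:
  Base (adjusted book income): $635,900
  Less exemption $120,000 → base $515,900
  $515,900 × 13% = $67,067

$67,067 > $50,726, so the supplementary minimum tax is the binding amount.

$67,067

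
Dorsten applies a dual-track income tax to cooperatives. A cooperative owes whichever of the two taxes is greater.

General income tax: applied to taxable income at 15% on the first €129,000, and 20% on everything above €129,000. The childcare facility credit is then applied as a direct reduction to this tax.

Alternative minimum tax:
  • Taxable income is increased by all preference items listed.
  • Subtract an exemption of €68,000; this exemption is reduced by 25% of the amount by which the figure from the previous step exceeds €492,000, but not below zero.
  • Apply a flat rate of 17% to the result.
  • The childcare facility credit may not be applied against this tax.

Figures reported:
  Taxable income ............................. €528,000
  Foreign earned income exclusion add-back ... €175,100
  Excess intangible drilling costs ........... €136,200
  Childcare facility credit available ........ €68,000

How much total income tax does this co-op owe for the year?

€142,681

General income tax:
  €129,000 × 15% = €19,350
  €399,000 × 20% = €79,800
  → €99,150
  Less childcare facility credit €68,000 → €31,150

Alternative minimum tax:
  Adjusted income: €528,000 + €175,100 + €136,200 = €839,300
  Exemption: 25% × (€839,300 − €492,000) = €86,825 ≥ €68,000, so the exemption is fully phased out
  Base: €839,300 − €0 = €839,300
  €839,300 × 17% = €142,681

€142,681 > €31,150, so the alternative minimum tax is the binding amount.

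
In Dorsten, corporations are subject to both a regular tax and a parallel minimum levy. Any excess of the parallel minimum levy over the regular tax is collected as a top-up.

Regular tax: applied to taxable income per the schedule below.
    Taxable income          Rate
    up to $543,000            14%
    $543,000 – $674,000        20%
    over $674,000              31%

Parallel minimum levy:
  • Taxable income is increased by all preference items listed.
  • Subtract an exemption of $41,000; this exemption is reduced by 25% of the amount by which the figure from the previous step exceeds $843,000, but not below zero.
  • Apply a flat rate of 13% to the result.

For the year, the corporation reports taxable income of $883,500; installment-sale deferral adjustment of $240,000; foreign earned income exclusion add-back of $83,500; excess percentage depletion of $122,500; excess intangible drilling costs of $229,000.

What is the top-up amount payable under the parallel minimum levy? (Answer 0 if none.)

$35,440

Regular tax:
  $543,000 × 14% = $76,020
  $131,000 × 20% = $26,200
  $209,500 × 31% = $64,945
  → $167,165

Parallel minimum levy:
  Adjusted income: $883,500 + $240,000 + $83,500 + $122,500 + $229,000 = $1,558,500
  Exemption: 25% × ($1,558,500 − $843,000) = $178,875 ≥ $41,000, so the exemption is fully phased out
  Base: $1,558,500 − $0 = $1,558,500
  $1,558,500 × 13% = $202,605

Excess of parallel minimum levy over regular tax: $202,605 − $167,165 = $35,440.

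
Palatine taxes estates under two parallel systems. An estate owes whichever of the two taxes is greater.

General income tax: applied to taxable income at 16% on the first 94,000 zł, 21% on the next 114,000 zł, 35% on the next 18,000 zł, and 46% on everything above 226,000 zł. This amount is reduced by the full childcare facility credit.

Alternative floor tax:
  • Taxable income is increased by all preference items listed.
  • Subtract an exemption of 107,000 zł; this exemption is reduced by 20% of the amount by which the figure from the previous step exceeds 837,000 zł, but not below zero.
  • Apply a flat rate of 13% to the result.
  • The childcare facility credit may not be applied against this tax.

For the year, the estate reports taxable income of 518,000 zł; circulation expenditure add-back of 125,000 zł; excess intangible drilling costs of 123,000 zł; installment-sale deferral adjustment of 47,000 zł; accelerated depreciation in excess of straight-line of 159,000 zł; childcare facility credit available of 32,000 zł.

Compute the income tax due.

147,600 zł

General income tax:
  94,000 zł × 16% = 15,040 zł
  114,000 zł × 21% = 23,940 zł
  18,000 zł × 35% = 6,300 zł
  292,000 zł × 46% = 134,320 zł
  → 179,600 zł
  Less childcare facility credit 32,000 zł → 147,600 zł

Alternative floor tax:
  Adjusted income: 518,000 zł + 125,000 zł + 123,000 zł + 47,000 zł + 159,000 zł = 972,000 zł
  Exemption: 107,000 zł − 20% × (972,000 zł − 837,000 zł) = 107,000 zł − 27,000 zł = 80,000 zł
  Base: 972,000 zł − 80,000 zł = 892,000 zł
  892,000 zł × 13% = 115,960 zł

147,600 zł > 115,960 zł, so the general income tax governs.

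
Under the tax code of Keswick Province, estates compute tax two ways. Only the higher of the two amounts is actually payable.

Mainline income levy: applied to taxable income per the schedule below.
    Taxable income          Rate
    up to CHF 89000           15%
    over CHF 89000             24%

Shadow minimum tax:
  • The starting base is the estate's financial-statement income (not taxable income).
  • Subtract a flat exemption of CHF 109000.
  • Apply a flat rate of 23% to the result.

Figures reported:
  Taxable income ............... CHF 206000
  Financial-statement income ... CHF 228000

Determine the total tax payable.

Shadow minimum tax:
  Base (financial-statement income): CHF 228000
  Less exemption CHF 109000 → base CHF 119000
  CHF 119000 × 23% = CHF 27370

Mainline income levy:
  CHF 89000 × 15% = CHF 13350
  CHF 117000 × 24% = CHF 28080
  → CHF 41430

CHF 41430 > CHF 27370, so the mainline income levy governs.

CHF 41430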